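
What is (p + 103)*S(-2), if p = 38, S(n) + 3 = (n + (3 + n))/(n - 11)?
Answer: -5358/13 ≈ -412.15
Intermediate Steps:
S(n) = -3 + (3 + 2*n)/(-11 + n) (S(n) = -3 + (n + (3 + n))/(n - 11) = -3 + (3 + 2*n)/(-11 + n))
(p + 103)*S(-2) = (38 + 103)*((36 - 1*(-2))/(-11 - 2)) = 141*((36 + 2)/(-13)) = 141*(-1/13*38) = 141*(-38/13) = -5358/13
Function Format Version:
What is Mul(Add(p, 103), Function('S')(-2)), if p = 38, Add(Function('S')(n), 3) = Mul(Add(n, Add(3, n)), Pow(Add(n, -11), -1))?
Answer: Rational(-5358, 13) ≈ -412.15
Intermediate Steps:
Function('S')(n) = Add(-3, Mul(Pow(Add(-11, n), -1), Add(3, Mul(2, n)))) (Function('S')(n) = Add(-3, Mul(Add(n, Add(3, n)), Pow(Add(n, -11), -1))) = Add(-3, Mul(Add(3, Mul(2, n)), Pow(Add(-11, n), -1))) = Add(-3, Mul(Pow(Add(-11, n), -1), Add(3, Mul(2, n)))))
Mul(Add(p, 103), Function('S')(-2)) = Mul(Add(38, 103), Mul(Pow(Add(-11, -2), -1), Add(36, Mul(-1, -2)))) = Mul(141, Mul(Pow(-13, -1), Add(36, 2))) = Mul(141, Mul(Rational(-1, 13), 38)) = Mul(141, Rational(-38, 13)) = Rational(-5358, 13)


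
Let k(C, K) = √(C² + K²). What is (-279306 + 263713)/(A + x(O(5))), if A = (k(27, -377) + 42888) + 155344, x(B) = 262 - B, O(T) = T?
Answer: -3095038977/39397740263 + 15593*√142858/39397740263 ≈ -0.078409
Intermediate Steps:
A = 198232 + √142858 (A = (√(27² + (-377)²) + 42888) + 155344 = (√(729 + 142129) + 42888) + 155344 = (√142858 + 42888) + 155344 = (42888 + √142858) + 155344 = 198232 + √142858 ≈ 1.9861e+5)
(-279306 + 263713)/(A + x(O(5))) = (-279306 + 263713)/((198232 + √142858) + (262 - 1*5)) = -15593/((198232 + √142858) + (262 - 5)) = -15593/((198232 + √142858) + 257) = -15593/(198489 + √142858)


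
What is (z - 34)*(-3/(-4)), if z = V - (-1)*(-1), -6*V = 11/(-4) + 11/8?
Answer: -1669/64 ≈ -26.078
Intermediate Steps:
V = 11/48 (V = -(11/(-4) + 11/8)/6 = -(11*(-¼) + 11*(⅛))/6 = -(-11/4 + 11/8)/6 = -⅙*(-11/8) = 11/48 ≈ 0.22917)
z = -37/48 (z = 11/48 - (-1)*(-1) = 11/48 - 1*1 = 11/48 - 1 = -37/48 ≈ -0.77083)
(z - 34)*(-3/(-4)) = (-37/48 - 34)*(-3/(-4)) = -(-1669)*(-1)/(16*4) = -1669/48*¾ = -1669/64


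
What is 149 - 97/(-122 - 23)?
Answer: 21702/145 ≈ 149.67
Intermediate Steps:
149 - 97/(-122 - 23) = 149 - 97/(-145) = 149 - 97*(-1/145) = 149 + 97/145 = 21702/145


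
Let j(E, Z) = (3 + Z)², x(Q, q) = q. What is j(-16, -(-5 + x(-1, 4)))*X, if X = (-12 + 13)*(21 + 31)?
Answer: 832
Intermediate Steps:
X = 52 (X = 1*52 = 52)
j(-16, -(-5 + x(-1, 4)))*X = (3 - (-5 + 4))²*52 = (3 - 1*(-1))²*52 = (3 + 1)²*52 = 4²*52 = 16*52 = 832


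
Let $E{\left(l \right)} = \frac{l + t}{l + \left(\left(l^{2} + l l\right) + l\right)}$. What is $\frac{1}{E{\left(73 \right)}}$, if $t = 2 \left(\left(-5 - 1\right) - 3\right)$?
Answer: $\frac{10804}{55} \approx 196.44$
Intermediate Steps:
$t = -18$ ($t = 2 \left(\left(-5 - 1\right) - 3\right) = 2 \left(-6 - 3\right) = 2 \left(-9\right) = -18$)
$E{\left(l \right)} = \frac{-18 + l}{2 l + 2 l^{2}}$ ($E{\left(l \right)} = \frac{l - 18}{l + \left(\left(l^{2} + l l\right) + l\right)} = \frac{-18 + l}{l + \left(\left(l^{2} + l^{2}\right) + l\right)} = \frac{-18 + l}{l + \left(2 l^{2} + l\right)} = \frac{-18 + l}{l + \left(l + 2 l^{2}\right)} = \frac{-18 + l}{2 l + 2 l^{2}}$)
$\frac{1}{E{\left(73 \right)}} = \frac{1}{\frac{1}{2} \cdot \frac{1}{73} \frac{1}{1 + 73} \left(-18 + 73\right)} = \frac{1}{\frac{1}{2} \cdot \frac{1}{73} \cdot \frac{1}{74} \cdot 55} = \frac{1}{\frac{55}{10804}} = \frac{10804}{55}$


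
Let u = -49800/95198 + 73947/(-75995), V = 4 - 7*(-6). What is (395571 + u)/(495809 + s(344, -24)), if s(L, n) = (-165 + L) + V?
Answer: 102206287871793/128164060443155 ≈ 0.79746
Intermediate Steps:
V = 46 (V = 4 + 42 = 46)
s(L, n) = -119 + L (s(L, n) = (-165 + L) + 46 = -119 + L)
u = -5412078753/3617286005 (u = -49800*1/95198 + 73947*(-1/75995) = -24900/47599 - 73947/75995 = -5412078753/3617286005 ≈ -1.4962)
(395571 + u)/(495809 + s(344, -24)) = (395571 - 5412078753/3617286005)/(495809 + (-119 + 344)) = 1430888030205102/(3617286005*(495809 + 225)) = (1430888030205102/3617286005)/496034 = (1430888030205102/3617286005)*(1/496034) = 102206287871793/128164060443155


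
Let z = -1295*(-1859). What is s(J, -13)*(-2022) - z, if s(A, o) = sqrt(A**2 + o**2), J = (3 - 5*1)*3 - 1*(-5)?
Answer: -2407405 - 2022*sqrt(170) ≈ -2.4338e+6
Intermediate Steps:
z = 2407405
J = -1 (J = (3 - 5)*3 + 5 = -2*3 + 5 = -6 + 5 = -1)
s(J, -13)*(-2022) - z = sqrt((-1)**2 + (-13)**2)*(-2022) - 1*2407405 = sqrt(1 + 169)*(-2022) - 2407405 = sqrt(170)*(-2022) - 2407405 = -2022*sqrt(170) - 2407405 = -2407405 - 2022*sqrt(170)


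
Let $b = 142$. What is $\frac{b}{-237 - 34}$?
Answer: $- \frac{142}{271} \approx -0.52398$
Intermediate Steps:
$\frac{b}{-237 - 34} = \frac{142}{-237 - 34} = \frac{142}{-271} = 142 \left(- \frac{1}{271}\right) = - \frac{142}{271}$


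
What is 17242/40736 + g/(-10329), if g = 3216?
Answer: 7847607/70127024 ≈ 0.11191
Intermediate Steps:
17242/40736 + g/(-10329) = 17242/40736 + 3216/(-10329) = 17242*(1/40736) + 3216*(-1/10329) = 8621/20368 - 1072/3443 = 7847607/70127024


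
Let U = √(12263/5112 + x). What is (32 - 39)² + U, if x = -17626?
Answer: 49 + I*√12793042558/852 ≈ 49.0 + 132.75*I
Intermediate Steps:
U = I*√12793042558/852 (U = √(12263/5112 - 17626) = √(-90091849/5112) = I*√12793042558/852 ≈ 132.75*I)
(32 - 39)² + U = (32 - 39)² + I*√12793042558/852 = (-7)² + I*√12793042558/852 = 49 + I*√12793042558/852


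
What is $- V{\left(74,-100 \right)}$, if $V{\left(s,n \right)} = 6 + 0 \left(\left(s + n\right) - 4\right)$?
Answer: $-6$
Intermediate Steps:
$V{\left(s,n \right)} = 6$ ($V{\left(s,n \right)} = 6 + 0 \left(\left(n + s\right) - 4\right) = 6 + 0 \left(-4 + n + s\right) = 6 + 0 = 6$)
$- V{\left(74,-100 \right)} = \left(-1\right) 6 = -6$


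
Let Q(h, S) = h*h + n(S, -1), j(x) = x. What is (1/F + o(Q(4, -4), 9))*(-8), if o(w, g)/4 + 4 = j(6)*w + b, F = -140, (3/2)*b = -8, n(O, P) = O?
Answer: -210554/105 ≈ -2005.3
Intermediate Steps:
b = -16/3 (b = (⅔)*(-8) = -16/3 ≈ -5.3333)
Q(h, S) = S + h² (Q(h, S) = h*h + S = h² + S = S + h²)
o(w, g) = -112/3 + 24*w (o(w, g) = -16 + 4*(6*w - 16/3) = -16 + 4*(-16/3 + 6*w) = -16 + (-64/3 + 24*w) = -112/3 + 24*w)
(1/F + o(Q(4, -4), 9))*(-8) = (1/(-140) + (-112/3 + 24*(-4 + 4²)))*(-8) = (-1/140 + (-112/3 + 24*(-4 + 16)))*(-8) = (-1/140 + (-112/3 + 24*12))*(-8) = (-1/140 + (-112/3 + 288))*(-8) = (-1/140 + 752/3)*(-8) = (105277/420)*(-8) = -210554/105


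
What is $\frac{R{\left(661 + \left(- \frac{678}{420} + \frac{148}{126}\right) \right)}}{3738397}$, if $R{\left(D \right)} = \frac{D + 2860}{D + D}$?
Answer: $\frac{2217953}{3111490253482} \approx 7.1283 \cdot 10^{-7}$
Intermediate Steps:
$R{\left(D \right)} = \frac{2860 + D}{2 D}$
$\frac{R{\left(661 + \left(- \frac{678}{420} + \frac{148}{126}\right) \right)}}{3738397} = \frac{\frac{1}{2} \frac{1}{661 + \left(- \frac{678}{420} + \frac{148}{126}\right)} \left(2860 + \left(661 + \left(- \frac{678}{420} + \frac{148}{126}\right)\right)\right)}{3738397} = \frac{2860 + \left(661 + \left(\left(-678\right) \frac{1}{420} + 148 \cdot \frac{1}{126}\right)\right)}{2 \left(661 + \left(\left(-678\right) \frac{1}{420} + 148 \cdot \frac{1}{126}\right)\right)} \frac{1}{3738397} = \frac{2860 + \left(661 + \left(- \frac{113}{70} + \frac{74}{63}\right)\right)}{2 \left(661 + \left(- \frac{113}{70} + \frac{74}{63}\right)\right)} \frac{1}{3738397} = \frac{2860 + \left(661 - \frac{277}{630}\right)}{2 \left(661 - \frac{277}{630}\right)} \frac{1}{3738397} = \frac{2860 + \frac{416153}{630}}{2 \cdot \frac{416153}{630}} \cdot \frac{1}{3738397} = \frac{1}{2} \cdot \frac{630}{416153} \cdot \frac{2217953}{630} \cdot \frac{1}{3738397} = \frac{2217953}{832306} \cdot \frac{1}{3738397} = \frac{2217953}{3111490253482}$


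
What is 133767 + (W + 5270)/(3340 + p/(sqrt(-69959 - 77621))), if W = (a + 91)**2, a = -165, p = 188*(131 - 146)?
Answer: 11714509822635/87571883 - 16119*I*sqrt(36895)/437859415 ≈ 1.3377e+5 - 0.0070711*I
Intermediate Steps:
p = -2820 (p = 188*(-15) = -2820)
W = 5476 (W = (-165 + 91)**2 = (-74)**2 = 5476)
133767 + (W + 5270)/(3340 + p/(sqrt(-69959 - 77621))) = 133767 + (5476 + 5270)/(3340 - 2820/sqrt(-69959 - 77621)) = 133767 + 10746/(3340 - 2820*(-I*sqrt(36895)/73790)) = 133767 + 10746/(3340 - (-6)*I*sqrt(36895)/157) = 133767 + 10746/(3340 + 6*I*sqrt(36895)/157)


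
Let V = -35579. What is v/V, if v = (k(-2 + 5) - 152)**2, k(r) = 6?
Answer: -21316/35579 ≈ -0.59912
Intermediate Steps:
v = 21316 (v = (6 - 152)**2 = (-146)**2 = 21316)
v/V = 21316/(-35579) = 21316*(-1/35579) = -21316/35579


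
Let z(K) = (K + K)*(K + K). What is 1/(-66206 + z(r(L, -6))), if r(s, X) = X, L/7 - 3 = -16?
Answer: -1/66062 ≈ -1.5137e-5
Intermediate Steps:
L = -91 (L = 21 + 7*(-16) = 21 - 112 = -91)
z(K) = 4*K² (z(K) = (2*K)*(2*K) = 4*K²)
1/(-66206 + z(r(L, -6))) = 1/(-66206 + 4*(-6)²) = 1/(-66206 + 4*36) = 1/(-66206 + 144) = 1/(-66062) = -1/66062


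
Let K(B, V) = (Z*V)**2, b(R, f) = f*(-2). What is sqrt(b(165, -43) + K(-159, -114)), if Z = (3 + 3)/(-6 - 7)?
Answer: sqrt(482390)/13 ≈ 53.426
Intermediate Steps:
Z = -6/13 (Z = 6/(-13) = 6*(-1/13) = -6/13 ≈ -0.46154)
b(R, f) = -2*f
K(B, V) = 36*V**2/169 (K(B, V) = (-6*V/13)**2 = 36*V**2/169)
sqrt(b(165, -43) + K(-159, -114)) = sqrt(-2*(-43) + (36/169)*(-114)**2) = sqrt(86 + (36/169)*12996) = sqrt(86 + 467856/169) = sqrt(482390/169) = sqrt(482390)/13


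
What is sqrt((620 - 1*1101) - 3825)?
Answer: I*sqrt(4306) ≈ 65.62*I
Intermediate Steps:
sqrt((620 - 1*1101) - 3825) = sqrt((620 - 1101) - 3825) = sqrt(-481 - 3825) = sqrt(-4306) = I*sqrt(4306)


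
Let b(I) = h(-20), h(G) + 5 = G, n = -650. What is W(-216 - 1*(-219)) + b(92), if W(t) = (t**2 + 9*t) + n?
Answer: -639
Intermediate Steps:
h(G) = -5 + G
b(I) = -25 (b(I) = -5 - 20 = -25)
W(t) = -650 + t**2 + 9*t (W(t) = (t**2 + 9*t) - 650 = -650 + t**2 + 9*t)
W(-216 - 1*(-219)) + b(92) = (-650 + (-216 - 1*(-219))**2 + 9*(-216 - 1*(-219))) - 25 = (-650 + (-216 + 219)**2 + 9*(-216 + 219)) - 25 = (-650 + 3**2 + 9*3) - 25 = (-650 + 9 + 27) - 25 = -614 - 25 = -639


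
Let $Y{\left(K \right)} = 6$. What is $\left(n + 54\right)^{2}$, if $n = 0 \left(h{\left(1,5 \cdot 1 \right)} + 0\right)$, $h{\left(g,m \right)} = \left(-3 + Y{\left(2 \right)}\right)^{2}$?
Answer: $2916$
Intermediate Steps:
$h{\left(g,m \right)} = 9$ ($h{\left(g,m \right)} = \left(-3 + 6\right)^{2} = 3^{2} = 9$)
$n = 0$ ($n = 0 \left(9 + 0\right) = 0 \cdot 9 = 0$)
$\left(n + 54\right)^{2} = \left(0 + 54\right)^{2} = 54^{2} = 2916$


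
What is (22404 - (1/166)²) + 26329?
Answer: 1342886547/27556 ≈ 48733.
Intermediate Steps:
(22404 - (1/166)²) + 26329 = (22404 - 1*1/27556) + 26329 = (22404 - 1/27556) + 26329 = 617364623/27556 + 26329 = 1342886547/27556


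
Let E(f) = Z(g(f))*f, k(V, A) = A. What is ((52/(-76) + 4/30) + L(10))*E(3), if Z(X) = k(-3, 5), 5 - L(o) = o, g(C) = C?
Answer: -1582/19 ≈ -83.263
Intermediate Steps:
L(o) = 5 - o
Z(X) = 5
E(f) = 5*f
((52/(-76) + 4/30) + L(10))*E(3) = ((52/(-76) + 4/30) + (5 - 1*10))*(5*3) = ((52*(-1/76) + 4*(1/30)) + (5 - 10))*15 = ((-13/19 + 2/15) - 5)*15 = (-157/285 - 5)*15 = -1582/285*15 = -1582/19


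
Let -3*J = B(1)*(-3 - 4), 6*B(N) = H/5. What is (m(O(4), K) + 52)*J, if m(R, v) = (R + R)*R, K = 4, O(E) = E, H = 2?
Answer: 196/15 ≈ 13.067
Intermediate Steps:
B(N) = 1/15 (B(N) = (2/5)/6 = (2*(1/5))/6 = (1/6)*(2/5) = 1/15)
J = 7/45 (J = -(-3 - 4)/45 = -(-7)/45 = -1/3*(-7/15) = 7/45 ≈ 0.15556)
m(R, v) = 2*R**2 (m(R, v) = (2*R)*R = 2*R**2)
(m(O(4), K) + 52)*J = (2*4**2 + 52)*(7/45) = (2*16 + 52)*(7/45) = (32 + 52)*(7/45) = 84*(7/45) = 196/15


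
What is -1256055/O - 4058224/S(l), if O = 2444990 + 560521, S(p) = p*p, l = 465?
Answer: -4156209121613/216622205325 ≈ -19.186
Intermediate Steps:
S(p) = p²
O = 3005511
-1256055/O - 4058224/S(l) = -1256055/3005511 - 4058224/(465²) = -1256055*1/3005511 - 4058224/216225 = -418685/1001837 - 4058224*1/216225 = -418685/1001837 - 4058224/216225 = -4156209121613/216622205325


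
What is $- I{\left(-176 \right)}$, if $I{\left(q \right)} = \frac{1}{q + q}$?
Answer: $\frac{1}{352} \approx 0.0028409$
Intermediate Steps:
$I{\left(q \right)} = \frac{1}{2 q}$
$- I{\left(-176 \right)} = - \frac{1}{2 \left(-176\right)} = - \frac{-1}{2 \cdot 176} = \left(-1\right) \left(- \frac{1}{352}\right) = \frac{1}{352}$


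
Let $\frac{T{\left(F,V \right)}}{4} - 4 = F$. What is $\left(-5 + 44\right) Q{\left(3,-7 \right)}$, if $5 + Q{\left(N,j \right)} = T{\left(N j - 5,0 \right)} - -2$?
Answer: $-3549$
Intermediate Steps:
$T{\left(F,V \right)} = 16 + 4 F$
$Q{\left(N,j \right)} = -7 + 4 N j$ ($Q{\left(N,j \right)} = -5 + \left(\left(16 + 4 \left(N j - 5\right)\right) - -2\right) = -5 + \left(\left(16 + 4 \left(-5 + N j\right)\right) + 2\right) = -5 + \left(\left(16 + \left(-20 + 4 N j\right)\right) + 2\right) = -5 + \left(\left(-4 + 4 N j\right) + 2\right) = -5 + \left(-2 + 4 N j\right) = -7 + 4 N j$)
$\left(-5 + 44\right) Q{\left(3,-7 \right)} = \left(-5 + 44\right) \left(-7 + 4 \cdot 3 \left(-7\right)\right) = 39 \left(-7 - 84\right) = 39 \left(-91\right) = -3549$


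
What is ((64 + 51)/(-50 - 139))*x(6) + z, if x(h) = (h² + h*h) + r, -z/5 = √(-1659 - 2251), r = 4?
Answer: -8740/189 - 5*I*√3910 ≈ -46.243 - 312.65*I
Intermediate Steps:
z = -5*I*√3910 (z = -5*√(-1659 - 2251) = -5*I*√3910 ≈ -312.65*I)
x(h) = 4 + 2*h² (x(h) = (h² + h*h) + 4 = (h² + h²) + 4 = 2*h² + 4 = 4 + 2*h²)
((64 + 51)/(-50 - 139))*x(6) + z = ((64 + 51)/(-50 - 139))*(4 + 2*6²) - 5*I*√3910 = (115/(-189))*(4 + 2*36) - 5*I*√3910 = (115*(-1/189))*(4 + 72) - 5*I*√3910 = -115/189*76 - 5*I*√3910 = -8740/189 - 5*I*√3910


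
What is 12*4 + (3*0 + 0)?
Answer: 48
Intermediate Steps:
12*4 + (3*0 + 0) = 48 + (0 + 0) = 48 + 0 = 48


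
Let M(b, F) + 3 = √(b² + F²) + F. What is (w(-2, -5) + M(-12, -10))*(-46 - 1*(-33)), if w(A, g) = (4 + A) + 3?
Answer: 104 - 26*√61 ≈ -99.067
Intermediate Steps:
w(A, g) = 7 + A
M(b, F) = -3 + F + √(F² + b²) (M(b, F) = -3 + (√(b² + F²) + F) = -3 + (√(F² + b²) + F) = -3 + (F + √(F² + b²)) = -3 + F + √(F² + b²))
(w(-2, -5) + M(-12, -10))*(-46 - 1*(-33)) = ((7 - 2) + (-3 - 10 + √((-10)² + (-12)²)))*(-46 - 1*(-33)) = (5 + (-3 - 10 + √(100 + 144)))*(-46 + 33) = (5 + (-3 - 10 + √244))*(-13) = (5 + (-3 - 10 + 2*√61))*(-13) = (5 + (-13 + 2*√61))*(-13) = (-8 + 2*√61)*(-13) = 104 - 26*√61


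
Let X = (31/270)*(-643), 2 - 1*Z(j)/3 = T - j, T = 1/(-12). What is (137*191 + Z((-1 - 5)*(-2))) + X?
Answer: 14113129/540 ≈ 26135.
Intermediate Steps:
T = -1/12 ≈ -0.083333
Z(j) = 25/4 + 3*j (Z(j) = 6 - 3*(-1/12 - j) = 6 + (1/4 + 3*j) = 25/4 + 3*j)
X = -19933/270 (X = (31*(1/270))*(-643) = (31/270)*(-643) = -19933/270 ≈ -73.826)
(137*191 + Z((-1 - 5)*(-2))) + X = (137*191 + (25/4 + 3*((-1 - 5)*(-2)))) - 19933/270 = (26167 + (25/4 + 3*(-6*(-2)))) - 19933/270 = (26167 + (25/4 + 3*12)) - 19933/270 = (26167 + (25/4 + 36)) - 19933/270 = (26167 + 169/4) - 19933/270 = 104837/4 - 19933/270 = 14113129/540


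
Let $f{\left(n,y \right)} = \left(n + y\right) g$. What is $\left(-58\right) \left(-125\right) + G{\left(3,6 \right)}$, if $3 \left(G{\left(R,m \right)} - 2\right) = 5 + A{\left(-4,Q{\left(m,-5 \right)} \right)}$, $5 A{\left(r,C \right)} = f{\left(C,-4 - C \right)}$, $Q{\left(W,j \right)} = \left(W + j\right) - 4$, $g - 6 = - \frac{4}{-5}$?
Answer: $\frac{543889}{75} \approx 7251.9$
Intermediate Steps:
$g = \frac{34}{5}$ ($g = 6 - \frac{4}{-5} = 6 - - \frac{4}{5} = 6 + \frac{4}{5} = \frac{34}{5} \approx 6.8$)
$Q{\left(W,j \right)} = -4 + W + j$
$f{\left(n,y \right)} = \frac{34 n}{5} + \frac{34 y}{5}$ ($f{\left(n,y \right)} = \left(n + y\right) \frac{34}{5} = \frac{34 n}{5} + \frac{34 y}{5}$)
$A{\left(r,C \right)} = - \frac{136}{25}$ ($A{\left(r,C \right)} = \frac{\frac{34 C}{5} + \frac{34 \left(-4 - C\right)}{5}}{5} = \frac{\frac{34 C}{5} - \left(\frac{136}{5} + \frac{34 C}{5}\right)}{5} = \frac{1}{5} \left(- \frac{136}{5}\right) = - \frac{136}{25}$)
$G{\left(R,m \right)} = \frac{139}{75}$ ($G{\left(R,m \right)} = 2 + \frac{5 - \frac{136}{25}}{3} = 2 + \frac{1}{3} \left(- \frac{11}{25}\right) = 2 - \frac{11}{75} = \frac{139}{75}$)
$\left(-58\right) \left(-125\right) + G{\left(3,6 \right)} = \left(-58\right) \left(-125\right) + \frac{139}{75} = 7250 + \frac{139}{75} = \frac{543889}{75}$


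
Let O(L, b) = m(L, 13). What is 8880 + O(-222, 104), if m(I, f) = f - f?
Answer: 8880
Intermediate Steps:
m(I, f) = 0
O(L, b) = 0
8880 + O(-222, 104) = 8880 + 0 = 8880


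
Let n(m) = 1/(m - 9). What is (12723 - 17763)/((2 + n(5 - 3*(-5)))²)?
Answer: -609840/529 ≈ -1152.8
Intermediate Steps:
n(m) = 1/(-9 + m)
(12723 - 17763)/((2 + n(5 - 3*(-5)))²) = (12723 - 17763)/((2 + 1/(-9 + (5 - 3*(-5))))²) = -5040/(2 + 1/(-9 + (5 + 15)))² = -5040/(2 + 1/(-9 + 20))² = -5040/(2 + 1/11)² = -5040/((23/11)²) = -5040/529/121 = -5040*121/529 = -609840/529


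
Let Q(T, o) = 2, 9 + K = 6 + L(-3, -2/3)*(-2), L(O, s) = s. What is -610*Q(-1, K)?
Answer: -1220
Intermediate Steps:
K = -5/3 (K = -9 + (6 - 2/3*(-2)) = -9 + (6 - 2*⅓*(-2)) = -9 + (6 - ⅔*(-2)) = -9 + (6 + 4/3) = -9 + 22/3 = -5/3 ≈ -1.6667)
-610*Q(-1, K) = -610*2 = -1220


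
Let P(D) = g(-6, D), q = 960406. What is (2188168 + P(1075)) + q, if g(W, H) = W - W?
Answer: 3148574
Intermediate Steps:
g(W, H) = 0
P(D) = 0
(2188168 + P(1075)) + q = (2188168 + 0) + 960406 = 2188168 + 960406 = 3148574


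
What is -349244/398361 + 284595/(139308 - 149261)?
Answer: -116847574327/3964887033 ≈ -29.471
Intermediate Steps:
-349244/398361 + 284595/(139308 - 149261) = -349244*1/398361 + 284595/(-9953) = -349244/398361 + 284595*(-1/9953) = -349244/398361 - 284595/9953 = -116847574327/3964887033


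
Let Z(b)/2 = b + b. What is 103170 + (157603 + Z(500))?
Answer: 262773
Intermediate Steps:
Z(b) = 4*b (Z(b) = 2*(b + b) = 2*(2*b) = 4*b)
103170 + (157603 + Z(500)) = 103170 + (157603 + 4*500) = 103170 + (157603 + 2000) = 103170 + 159603 = 262773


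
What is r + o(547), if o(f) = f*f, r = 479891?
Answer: 779100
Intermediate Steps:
o(f) = f²
r + o(547) = 479891 + 547² = 479891 + 299209 = 779100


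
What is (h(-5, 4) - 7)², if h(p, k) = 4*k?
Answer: 81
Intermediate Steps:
(h(-5, 4) - 7)² = (4*4 - 7)² = (16 - 7)² = 9² = 81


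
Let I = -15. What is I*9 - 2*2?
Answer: -139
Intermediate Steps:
I*9 - 2*2 = -15*9 - 2*2 = -135 - 4 = -139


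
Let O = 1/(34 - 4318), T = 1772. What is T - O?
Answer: 7591249/4284 ≈ 1772.0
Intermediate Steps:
O = -1/4284 (O = 1/(-4284) = -1/4284 ≈ -0.00023343)
T - O = 1772 - 1*(-1/4284) = 1772 + 1/4284 = 7591249/4284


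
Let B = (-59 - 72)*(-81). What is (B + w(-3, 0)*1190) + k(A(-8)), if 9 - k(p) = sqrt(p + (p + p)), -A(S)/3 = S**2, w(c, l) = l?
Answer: 10620 - 24*I ≈ 10620.0 - 24.0*I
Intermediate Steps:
B = 10611 (B = -131*(-81) = 10611)
A(S) = -3*S**2
k(p) = 9 - sqrt(3)*sqrt(p) (k(p) = 9 - sqrt(p + (p + p)) = 9 - sqrt(p + 2*p) = 9 - sqrt(3*p) = 9 - sqrt(3)*sqrt(p))
(B + w(-3, 0)*1190) + k(A(-8)) = (10611 + 0*1190) + (9 - sqrt(3)*sqrt(-3*(-8)**2)) = (10611 + 0) + (9 - sqrt(3)*sqrt(-3*64)) = 10611 + (9 - sqrt(3)*sqrt(-192)) = 10611 + (9 - sqrt(3)*8*I*sqrt(3)) = 10611 + (9 - 24*I) = 10620 - 24*I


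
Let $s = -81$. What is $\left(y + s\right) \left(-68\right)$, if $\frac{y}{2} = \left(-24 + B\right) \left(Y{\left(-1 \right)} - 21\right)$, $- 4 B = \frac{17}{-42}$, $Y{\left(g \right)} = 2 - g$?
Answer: $- \frac{370974}{7} \approx -52996.0$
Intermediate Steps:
$B = \frac{17}{168}$ ($B = - \frac{17 \frac{1}{-42}}{4} = - \frac{17 \left(- \frac{1}{42}\right)}{4} = \left(- \frac{1}{4}\right) \left(- \frac{17}{42}\right) = \frac{17}{168} \approx 0.10119$)
$y = \frac{12045}{14}$ ($y = 2 \left(-24 + \frac{17}{168}\right) \left(\left(2 - -1\right) - 21\right) = 2 \left(- \frac{4015 \left(\left(2 + 1\right) - 21\right)}{168}\right) = 2 \left(- \frac{4015 \left(3 - 21\right)}{168}\right) = 2 \left(\left(- \frac{4015}{168}\right) \left(-18\right)\right) = 2 \cdot \frac{12045}{28} = \frac{12045}{14} \approx 860.36$)
$\left(y + s\right) \left(-68\right) = \left(\frac{12045}{14} - 81\right) \left(-68\right) = \frac{10911}{14} \left(-68\right) = - \frac{370974}{7}$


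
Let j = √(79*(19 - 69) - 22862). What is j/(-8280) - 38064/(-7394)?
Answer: 19032/3697 - I*√6703/4140 ≈ 5.148 - 0.019776*I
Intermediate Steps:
j = 2*I*√6703 (j = √(79*(-50) - 22862) = √(-3950 - 22862) = √(-26812) = 2*I*√6703 ≈ 163.74*I)
j/(-8280) - 38064/(-7394) = (2*I*√6703)/(-8280) - 38064/(-7394) = (2*I*√6703)*(-1/8280) - 38064*(-1/7394) = -I*√6703/4140 + 19032/3697 = 19032/3697 - I*√6703/4140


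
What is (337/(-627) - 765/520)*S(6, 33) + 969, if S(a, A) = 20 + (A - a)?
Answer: 57030539/65208 ≈ 874.59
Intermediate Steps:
S(a, A) = 20 + A - a
(337/(-627) - 765/520)*S(6, 33) + 969 = (337/(-627) - 765/520)*(20 + 33 - 1*6) + 969 = (337*(-1/627) - 765*1/520)*(20 + 33 - 6) + 969 = (-337/627 - 153/104)*47 + 969 = -130979/65208*47 + 969 = -6156013/65208 + 969 = 57030539/65208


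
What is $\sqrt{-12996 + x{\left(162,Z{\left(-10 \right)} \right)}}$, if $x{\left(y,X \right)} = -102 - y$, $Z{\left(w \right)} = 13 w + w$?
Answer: $2 i \sqrt{3315} \approx 115.15 i$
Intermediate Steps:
$Z{\left(w \right)} = 14 w$
$\sqrt{-12996 + x{\left(162,Z{\left(-10 \right)} \right)}} = \sqrt{-12996 - 264} = \sqrt{-13260} = 2 i \sqrt{3315}$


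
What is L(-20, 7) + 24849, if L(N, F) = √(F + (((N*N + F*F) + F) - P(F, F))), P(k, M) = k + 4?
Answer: 24849 + 2*√113 ≈ 24870.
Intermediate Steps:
P(k, M) = 4 + k
L(N, F) = √(-4 + F + F² + N²) (L(N, F) = √(F + (((N*N + F*F) + F) - (4 + F))) = √(F + (((N² + F²) + F) + (-4 - F))) = √(F + (((F² + N²) + F) + (-4 - F))) = √(F + ((F + F² + N²) + (-4 - F))) = √(F + (-4 + F² + N²)) = √(-4 + F + F² + N²))
L(-20, 7) + 24849 = √(-4 + 7 + 7² + (-20)²) + 24849 = √(-4 + 7 + 49 + 400) + 24849 = √452 + 24849 = 2*√113 + 24849 = 24849 + 2*√113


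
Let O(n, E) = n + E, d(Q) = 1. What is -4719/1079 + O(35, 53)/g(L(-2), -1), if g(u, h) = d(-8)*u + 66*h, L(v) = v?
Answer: -7997/1411 ≈ -5.6676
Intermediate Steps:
O(n, E) = E + n
g(u, h) = u + 66*h (g(u, h) = 1*u + 66*h = u + 66*h)
-4719/1079 + O(35, 53)/g(L(-2), -1) = -4719/1079 + (53 + 35)/(-2 + 66*(-1)) = -4719*1/1079 + 88/(-2 - 66) = -363/83 + 88/(-68) = -363/83 + 88*(-1/68) = -363/83 - 22/17 = -7997/1411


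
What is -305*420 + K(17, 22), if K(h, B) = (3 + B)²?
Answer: -127475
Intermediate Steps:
-305*420 + K(17, 22) = -305*420 + (3 + 22)² = -128100 + 25² = -128100 + 625 = -127475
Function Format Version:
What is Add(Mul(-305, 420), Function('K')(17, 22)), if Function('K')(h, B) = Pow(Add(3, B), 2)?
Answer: -127475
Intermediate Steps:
Add(Mul(-305, 420), Function('K')(17, 22)) = Add(Mul(-305, 420), Pow(Add(3, 22), 2)) = Add(-128100, Pow(25, 2)) = Add(-128100, 625) = -127475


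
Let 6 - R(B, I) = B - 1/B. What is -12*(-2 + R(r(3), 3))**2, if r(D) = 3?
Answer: -64/3 ≈ -21.333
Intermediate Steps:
R(B, I) = 6 + 1/B - B (R(B, I) = 6 - (B - 1/B) = 6 + (1/B - B) = 6 + 1/B - B)
-12*(-2 + R(r(3), 3))**2 = -12*(-2 + (6 + 1/3 - 1*3))**2 = -12*(-2 + (6 + 1/3 - 3))**2 = -12*(-2 + 10/3)**2 = -12*(4/3)**2 = -12*16/9 = -64/3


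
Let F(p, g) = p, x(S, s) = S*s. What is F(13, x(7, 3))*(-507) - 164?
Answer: -6755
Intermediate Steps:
F(13, x(7, 3))*(-507) - 164 = 13*(-507) - 164 = -6591 - 164 = -6755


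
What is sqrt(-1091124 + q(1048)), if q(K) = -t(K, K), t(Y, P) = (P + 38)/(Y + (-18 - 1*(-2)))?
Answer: I*sqrt(8069960887)/86 ≈ 1044.6*I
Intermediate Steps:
t(Y, P) = (38 + P)/(-16 + Y) (t(Y, P) = (38 + P)/(Y + (-18 + 2)) = (38 + P)/(Y - 16) = (38 + P)/(-16 + Y))
q(K) = -(38 + K)/(-16 + K)
sqrt(-1091124 + q(1048)) = sqrt(-1091124 + (-38 - 1*1048)/(-16 + 1048)) = sqrt(-1091124 + (-38 - 1048)/1032) = sqrt(-1091124 + (1/1032)*(-1086)) = sqrt(-1091124 - 181/172) = sqrt(-187673509/172) = I*sqrt(8069960887)/86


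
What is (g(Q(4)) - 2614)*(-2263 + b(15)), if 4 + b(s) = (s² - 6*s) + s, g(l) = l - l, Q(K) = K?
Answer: 5533838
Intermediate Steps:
g(l) = 0
b(s) = -4 + s² - 5*s (b(s) = -4 + ((s² - 6*s) + s) = -4 + (s² - 5*s) = -4 + s² - 5*s)
(g(Q(4)) - 2614)*(-2263 + b(15)) = (0 - 2614)*(-2263 + (-4 + 15² - 5*15)) = -2614*(-2263 + (-4 + 225 - 75)) = -2614*(-2263 + 146) = -2614*(-2117) = 5533838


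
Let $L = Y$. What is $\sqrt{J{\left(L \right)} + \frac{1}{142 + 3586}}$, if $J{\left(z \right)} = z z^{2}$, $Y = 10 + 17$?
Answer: $\frac{5 \sqrt{683885057}}{932} \approx 140.3$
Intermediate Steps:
$Y = 27$
$L = 27$
$J{\left(z \right)} = z^{3}$
$\sqrt{J{\left(L \right)} + \frac{1}{142 + 3586}} = \sqrt{27^{3} + \frac{1}{142 + 3586}} = \sqrt{19683 + \frac{1}{3728}} = \sqrt{\frac{73378225}{3728}} = \frac{5 \sqrt{683885057}}{932}$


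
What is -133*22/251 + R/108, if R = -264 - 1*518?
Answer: -256145/13554 ≈ -18.898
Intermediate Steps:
R = -782 (R = -264 - 518 = -782)
-133*22/251 + R/108 = -133*22/251 - 782/108 = -2926*1/251 - 782*1/108 = -2926/251 - 391/54 = -256145/13554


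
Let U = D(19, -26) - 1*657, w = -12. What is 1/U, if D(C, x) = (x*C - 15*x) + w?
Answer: -1/773 ≈ -0.0012937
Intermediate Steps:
D(C, x) = -12 - 15*x + C*x (D(C, x) = (x*C - 15*x) - 12 = (C*x - 15*x) - 12 = (-15*x + C*x) - 12 = -12 - 15*x + C*x)
U = -773 (U = (-12 - 15*(-26) + 19*(-26)) - 1*657 = (-12 + 390 - 494) - 657 = -116 - 657 = -773)
1/U = 1/(-773) = -1/773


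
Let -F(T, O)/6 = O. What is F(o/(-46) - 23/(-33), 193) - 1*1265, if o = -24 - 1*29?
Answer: -2423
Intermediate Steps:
o = -53 (o = -24 - 29 = -53)
F(T, O) = -6*O
F(o/(-46) - 23/(-33), 193) - 1*1265 = -6*193 - 1*1265 = -1158 - 1265 = -2423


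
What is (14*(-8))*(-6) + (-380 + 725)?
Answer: 1017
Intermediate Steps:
(14*(-8))*(-6) + (-380 + 725) = -112*(-6) + 345 = 672 + 345 = 1017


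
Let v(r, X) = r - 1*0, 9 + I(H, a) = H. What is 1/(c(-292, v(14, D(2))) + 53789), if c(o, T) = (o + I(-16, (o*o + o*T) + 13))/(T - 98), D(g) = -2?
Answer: 84/4518593 ≈ 1.8590e-5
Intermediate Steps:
I(H, a) = -9 + H
v(r, X) = r (v(r, X) = r + 0 = r)
c(o, T) = (-25 + o)/(-98 + T) (c(o, T) = (o + (-9 - 16))/(T - 98) = (o - 25)/(-98 + T) = (-25 + o)/(-98 + T))
1/(c(-292, v(14, D(2))) + 53789) = 1/((-25 - 292)/(-98 + 14) + 53789) = 1/(-317/(-84) + 53789) = 1/(-1/84*(-317) + 53789) = 1/(317/84 + 53789) = 1/(4518593/84) = 84/4518593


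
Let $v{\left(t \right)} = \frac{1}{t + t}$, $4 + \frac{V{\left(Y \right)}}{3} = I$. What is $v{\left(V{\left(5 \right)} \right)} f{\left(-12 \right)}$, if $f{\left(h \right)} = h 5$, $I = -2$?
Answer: $\frac{5}{3} \approx 1.6667$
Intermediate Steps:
$V{\left(Y \right)} = -18$ ($V{\left(Y \right)} = -12 + 3 \left(-2\right) = -12 - 6 = -18$)
$v{\left(t \right)} = \frac{1}{2 t}$
$f{\left(h \right)} = 5 h$
$v{\left(V{\left(5 \right)} \right)} f{\left(-12 \right)} = \frac{1}{2 \left(-18\right)} 5 \left(-12\right) = \frac{1}{2} \left(- \frac{1}{18}\right) \left(-60\right) = \left(- \frac{1}{36}\right) \left(-60\right) = \frac{5}{3}$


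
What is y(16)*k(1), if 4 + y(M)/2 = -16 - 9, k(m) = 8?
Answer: -464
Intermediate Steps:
y(M) = -58 (y(M) = -8 + 2*(-16 - 9) = -8 + 2*(-25) = -8 - 50 = -58)
y(16)*k(1) = -58*8 = -464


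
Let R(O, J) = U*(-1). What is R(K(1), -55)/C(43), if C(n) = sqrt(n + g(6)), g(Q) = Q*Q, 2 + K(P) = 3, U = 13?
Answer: -13*sqrt(79)/79 ≈ -1.4626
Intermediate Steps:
K(P) = 1 (K(P) = -2 + 3 = 1)
R(O, J) = -13 (R(O, J) = 13*(-1) = -13)
g(Q) = Q**2
C(n) = sqrt(36 + n) (C(n) = sqrt(n + 6**2) = sqrt(n + 36) = sqrt(36 + n))
R(K(1), -55)/C(43) = -13/sqrt(36 + 43) = -13*sqrt(79)/79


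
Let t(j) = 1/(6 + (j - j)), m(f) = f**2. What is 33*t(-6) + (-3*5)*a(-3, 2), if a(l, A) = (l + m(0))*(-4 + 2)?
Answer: -169/2 ≈ -84.500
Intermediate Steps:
a(l, A) = -2*l (a(l, A) = (l + 0**2)*(-4 + 2) = (l + 0)*(-2) = l*(-2) = -2*l)
t(j) = 1/6 (t(j) = 1/(6 + 0) = 1/6)
33*t(-6) + (-3*5)*a(-3, 2) = 33*(1/6) + (-3*5)*(-2*(-3)) = 11/2 - 15*6 = 11/2 - 90 = -169/2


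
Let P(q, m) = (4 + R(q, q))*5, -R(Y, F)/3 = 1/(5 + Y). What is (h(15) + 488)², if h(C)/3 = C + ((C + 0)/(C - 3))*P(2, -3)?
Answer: 282206401/784 ≈ 3.5996e+5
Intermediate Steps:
R(Y, F) = -3/(5 + Y)
P(q, m) = 20 - 15/(5 + q) (P(q, m) = (4 - 3/(5 + q))*5 = 20 - 15/(5 + q))
h(C) = 3*C + 375*C/(7*(-3 + C)) (h(C) = 3*(C + ((C + 0)/(C - 3))*(5*(17 + 4*2)/(5 + 2))) = 3*(C + (C/(-3 + C))*(5*(17 + 8)/7)) = 3*(C + (C/(-3 + C))*(5*(⅐)*25)) = 3*(C + (C/(-3 + C))*(125/7)) = 3*(C + 125*C/(7*(-3 + C))) = 3*C + 375*C/(7*(-3 + C)))
(h(15) + 488)² = ((3/7)*15*(104 + 7*15)/(-3 + 15) + 488)² = ((3/7)*15*(104 + 105)/12 + 488)² = ((3/7)*15*(1/12)*209 + 488)² = (3135/28 + 488)² = (16799/28)² = 282206401/784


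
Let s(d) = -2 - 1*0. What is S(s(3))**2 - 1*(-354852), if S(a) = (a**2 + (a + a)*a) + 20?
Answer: 355876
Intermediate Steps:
s(d) = -2 (s(d) = -2 + 0 = -2)
S(a) = 20 + 3*a**2 (S(a) = (a**2 + (2*a)*a) + 20 = (a**2 + 2*a**2) + 20 = 3*a**2 + 20 = 20 + 3*a**2)
S(s(3))**2 - 1*(-354852) = (20 + 3*(-2)**2)**2 - 1*(-354852) = (20 + 3*4)**2 + 354852 = (20 + 12)**2 + 354852 = 32**2 + 354852 = 1024 + 354852 = 355876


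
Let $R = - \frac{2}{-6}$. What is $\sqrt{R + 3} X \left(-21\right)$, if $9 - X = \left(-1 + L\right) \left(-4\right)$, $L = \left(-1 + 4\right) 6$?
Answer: $- 539 \sqrt{30} \approx -2952.2$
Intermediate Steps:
$L = 18$ ($L = 3 \cdot 6 = 18$)
$X = 77$ ($X = 9 - \left(-1 + 18\right) \left(-4\right) = 9 - 17 \left(-4\right) = 9 - -68 = 9 + 68 = 77$)
$R = \frac{1}{3}$ ($R = \left(-2\right) \left(- \frac{1}{6}\right) = \frac{1}{3} \approx 0.33333$)
$\sqrt{R + 3} X \left(-21\right) = \sqrt{\frac{1}{3} + 3} \cdot 77 \left(-21\right) = \sqrt{\frac{10}{3}} \cdot 77 \left(-21\right) = \frac{\sqrt{30}}{3} \cdot 77 \left(-21\right) = \frac{77 \sqrt{30}}{3} \left(-21\right) = - 539 \sqrt{30}$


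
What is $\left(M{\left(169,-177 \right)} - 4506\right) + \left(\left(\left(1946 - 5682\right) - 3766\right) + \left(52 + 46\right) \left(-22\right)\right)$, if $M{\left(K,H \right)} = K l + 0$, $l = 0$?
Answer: $-14164$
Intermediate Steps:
$M{\left(K,H \right)} = 0$ ($M{\left(K,H \right)} = K 0 + 0 = 0 + 0 = 0$)
$\left(M{\left(169,-177 \right)} - 4506\right) + \left(\left(\left(1946 - 5682\right) - 3766\right) + \left(52 + 46\right) \left(-22\right)\right) = \left(0 - 4506\right) + \left(\left(\left(1946 - 5682\right) - 3766\right) + \left(52 + 46\right) \left(-22\right)\right) = -4506 + \left(\left(-3736 - 3766\right) + 98 \left(-22\right)\right) = -4506 - 9658 = -14164$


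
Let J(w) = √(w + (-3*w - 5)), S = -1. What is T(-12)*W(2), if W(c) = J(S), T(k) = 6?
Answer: 6*I*√3 ≈ 10.392*I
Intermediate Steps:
J(w) = √(-5 - 2*w) (J(w) = √(w + (-5 - 3*w)) = √(-5 - 2*w))
W(c) = I*√3 (W(c) = √(-5 - 2*(-1)) = √(-5 + 2) = √(-3) = I*√3)
T(-12)*W(2) = 6*(I*√3) = 6*I*√3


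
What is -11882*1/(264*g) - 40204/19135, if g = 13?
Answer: -14051623/2525820 ≈ -5.5632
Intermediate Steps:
-11882*1/(264*g) - 40204/19135 = -11882/((13*(-33))*(-8)) - 40204/19135 = -11882/((-429*(-8))) - 40204*1/19135 = -11882/3432 - 40204/19135 = -11882*1/3432 - 40204/19135 = -457/132 - 40204/19135 = -14051623/2525820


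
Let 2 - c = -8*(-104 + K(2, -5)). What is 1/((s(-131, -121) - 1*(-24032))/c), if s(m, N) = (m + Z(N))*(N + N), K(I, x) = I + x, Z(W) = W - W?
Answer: -61/3981 ≈ -0.015323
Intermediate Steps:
Z(W) = 0
s(m, N) = 2*N*m (s(m, N) = (m + 0)*(N + N) = m*(2*N) = 2*N*m)
c = -854 (c = 2 - (-8)*(-104 + (2 - 5)) = 2 - (-8)*(-104 - 3) = 2 - (-8)*(-107) = 2 - 1*856 = 2 - 856 = -854)
1/((s(-131, -121) - 1*(-24032))/c) = 1/((2*(-121)*(-131) - 1*(-24032))/(-854)) = 1/((31702 + 24032)*(-1/854)) = 1/(55734*(-1/854)) = 1/(-3981/61) = -61/3981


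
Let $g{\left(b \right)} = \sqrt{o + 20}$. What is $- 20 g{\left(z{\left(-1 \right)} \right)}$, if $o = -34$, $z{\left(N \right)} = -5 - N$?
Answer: $- 20 i \sqrt{14} \approx - 74.833 i$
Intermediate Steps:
$g{\left(b \right)} = i \sqrt{14}$ ($g{\left(b \right)} = \sqrt{-34 + 20} = \sqrt{-14} = i \sqrt{14}$)
$- 20 g{\left(z{\left(-1 \right)} \right)} = - 20 i \sqrt{14}$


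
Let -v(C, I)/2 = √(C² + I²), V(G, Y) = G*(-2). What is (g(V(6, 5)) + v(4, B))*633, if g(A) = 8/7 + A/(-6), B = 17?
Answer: 13926/7 - 1266*√305 ≈ -20120.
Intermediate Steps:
V(G, Y) = -2*G
g(A) = 8/7 - A/6 (g(A) = 8*(⅐) + A*(-⅙) = 8/7 - A/6)
v(C, I) = -2*√(C² + I²)
(g(V(6, 5)) + v(4, B))*633 = ((8/7 - (-1)*6/3) - 2*√(4² + 17²))*633 = ((8/7 - ⅙*(-12)) - 2*√(16 + 289))*633 = ((8/7 + 2) - 2*√305)*633 = (22/7 - 2*√305)*633 = 13926/7 - 1266*√305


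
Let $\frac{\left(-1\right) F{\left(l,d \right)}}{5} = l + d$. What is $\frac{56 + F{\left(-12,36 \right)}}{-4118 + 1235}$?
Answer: $\frac{64}{2883} \approx 0.022199$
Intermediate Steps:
$F{\left(l,d \right)} = - 5 d - 5 l$ ($F{\left(l,d \right)} = - 5 \left(l + d\right) = - 5 \left(d + l\right) = - 5 d - 5 l$)
$\frac{56 + F{\left(-12,36 \right)}}{-4118 + 1235} = \frac{56 - 120}{-4118 + 1235} = \frac{56 + \left(-180 + 60\right)}{-2883} = \left(56 - 120\right) \left(- \frac{1}{2883}\right) = \left(-64\right) \left(- \frac{1}{2883}\right) = \frac{64}{2883}$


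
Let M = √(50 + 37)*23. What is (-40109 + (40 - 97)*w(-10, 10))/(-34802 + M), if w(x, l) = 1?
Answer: 1397857132/1211133181 + 923818*√87/1211133181 ≈ 1.1613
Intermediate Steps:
M = 23*√87 (M = √87*23 = 23*√87 ≈ 214.53)
(-40109 + (40 - 97)*w(-10, 10))/(-34802 + M) = (-40109 + (40 - 97)*1)/(-34802 + 23*√87) = (-40109 - 57*1)/(-34802 + 23*√87) = (-40109 - 57)/(-34802 + 23*√87) = -40166/(-34802 + 23*√87)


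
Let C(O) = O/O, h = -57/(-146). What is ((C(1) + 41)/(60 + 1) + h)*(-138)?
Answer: -663021/4453 ≈ -148.89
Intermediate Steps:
h = 57/146 (h = -57*(-1/146) = 57/146 ≈ 0.39041)
C(O) = 1
((C(1) + 41)/(60 + 1) + h)*(-138) = ((1 + 41)/(60 + 1) + 57/146)*(-138) = (42/61 + 57/146)*(-138) = (9609/8906)*(-138) = -663021/4453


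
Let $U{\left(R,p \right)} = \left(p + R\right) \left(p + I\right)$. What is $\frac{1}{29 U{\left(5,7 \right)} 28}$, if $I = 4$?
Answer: $\frac{1}{107184} \approx 9.3298 \cdot 10^{-6}$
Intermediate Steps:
$U{\left(R,p \right)} = \left(4 + p\right) \left(R + p\right)$ ($U{\left(R,p \right)} = \left(p + R\right) \left(p + 4\right) = \left(R + p\right) \left(4 + p\right) = \left(4 + p\right) \left(R + p\right)$)
$\frac{1}{29 U{\left(5,7 \right)} 28} = \frac{1}{29 \left(7^{2} + 4 \cdot 5 + 4 \cdot 7 + 5 \cdot 7\right) 28} = \frac{1}{29 \left(49 + 20 + 28 + 35\right) 28} = \frac{1}{29 \cdot 132 \cdot 28} = \frac{1}{3828 \cdot 28} = \frac{1}{107184}$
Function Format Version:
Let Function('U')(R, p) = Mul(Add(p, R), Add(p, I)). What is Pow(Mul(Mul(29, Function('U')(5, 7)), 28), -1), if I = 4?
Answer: Rational(1, 107184) ≈ 9.3298e-6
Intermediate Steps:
Function('U')(R, p) = Mul(Add(4, p), Add(R, p)) (Function('U')(R, p) = Mul(Add(p, R), Add(p, 4)) = Mul(Add(R, p), Add(4, p)) = Mul(Add(4, p), Add(R, p)))
Pow(Mul(Mul(29, Function('U')(5, 7)), 28), -1) = Pow(Mul(Mul(29, Add(Pow(7, 2), Mul(4, 5), Mul(4, 7), Mul(5, 7))), 28), -1) = Pow(Mul(Mul(29, Add(49, 20, 28, 35)), 28), -1) = Pow(Mul(Mul(29, 132), 28), -1) = Pow(Mul(3828, 28), -1) = Pow(107184, -1) = Rational(1, 107184)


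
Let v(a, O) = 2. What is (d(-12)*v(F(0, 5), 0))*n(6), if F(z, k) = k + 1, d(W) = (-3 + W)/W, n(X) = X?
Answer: 15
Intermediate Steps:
d(W) = (-3 + W)/W
F(z, k) = 1 + k
(d(-12)*v(F(0, 5), 0))*n(6) = (((-3 - 12)/(-12))*2)*6 = (-1/12*(-15)*2)*6 = ((5/4)*2)*6 = (5/2)*6 = 15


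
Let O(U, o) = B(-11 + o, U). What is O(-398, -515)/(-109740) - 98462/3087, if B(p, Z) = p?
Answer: -257228479/8065890 ≈ -31.891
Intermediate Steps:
O(U, o) = -11 + o
O(-398, -515)/(-109740) - 98462/3087 = (-11 - 515)/(-109740) - 98462/3087 = -526*(-1/109740) - 98462*1/3087 = 263/54870 - 14066/441 = -257228479/8065890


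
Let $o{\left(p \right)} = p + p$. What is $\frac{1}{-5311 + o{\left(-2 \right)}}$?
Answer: $- \frac{1}{5315} \approx -0.00018815$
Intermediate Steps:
$o{\left(p \right)} = 2 p$
$\frac{1}{-5311 + o{\left(-2 \right)}} = \frac{1}{-5311 + 2 \left(-2\right)} = \frac{1}{-5311 - 4} = \frac{1}{-5315} = - \frac{1}{5315}$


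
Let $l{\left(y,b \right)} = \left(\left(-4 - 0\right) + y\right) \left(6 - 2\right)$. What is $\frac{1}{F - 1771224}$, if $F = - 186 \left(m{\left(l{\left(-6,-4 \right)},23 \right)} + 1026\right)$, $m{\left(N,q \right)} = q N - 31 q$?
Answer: $- \frac{1}{1658322} \approx -6.0302 \cdot 10^{-7}$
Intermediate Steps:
$l{\left(y,b \right)} = -16 + 4 y$ ($l{\left(y,b \right)} = \left(\left(-4 + 0\right) + y\right) 4 = \left(-4 + y\right) 4 = -16 + 4 y$)
$m{\left(N,q \right)} = - 31 q + N q$ ($m{\left(N,q \right)} = N q - 31 q = - 31 q + N q$)
$F = 112902$ ($F = - 186 \left(23 \left(-31 + \left(-16 + 4 \left(-6\right)\right)\right) + 1026\right) = - 186 \left(23 \left(-31 - 40\right) + 1026\right) = - 186 \left(23 \left(-71\right) + 1026\right) = - 186 \left(-1633 + 1026\right) = \left(-186\right) \left(-607\right) = 112902$)
$\frac{1}{F - 1771224} = \frac{1}{112902 - 1771224} = \frac{1}{-1658322} = - \frac{1}{1658322}$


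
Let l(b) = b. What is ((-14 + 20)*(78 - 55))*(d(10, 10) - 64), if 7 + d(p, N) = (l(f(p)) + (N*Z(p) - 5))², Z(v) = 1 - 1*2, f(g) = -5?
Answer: 45402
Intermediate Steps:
Z(v) = -1 (Z(v) = 1 - 2 = -1)
d(p, N) = -7 + (-10 - N)² (d(p, N) = -7 + (-5 + (N*(-1) - 5))² = -7 + (-5 + (-N - 5))² = -7 + (-5 + (-5 - N))² = -7 + (-10 - N)²)
((-14 + 20)*(78 - 55))*(d(10, 10) - 64) = ((-14 + 20)*(78 - 55))*((-7 + (10 + 10)²) - 64) = (6*23)*((-7 + 20²) - 64) = 138*((-7 + 400) - 64) = 138*(393 - 64) = 138*329 = 45402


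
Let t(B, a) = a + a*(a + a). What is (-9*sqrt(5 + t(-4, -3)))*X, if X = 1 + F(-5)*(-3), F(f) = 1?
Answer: 36*sqrt(5) ≈ 80.498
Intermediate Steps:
t(B, a) = a + 2*a**2 (t(B, a) = a + a*(2*a) = a + 2*a**2)
X = -2 (X = 1 + 1*(-3) = 1 - 3 = -2)
(-9*sqrt(5 + t(-4, -3)))*X = -9*sqrt(5 - 3*(1 + 2*(-3)))*(-2) = -9*sqrt(5 - 3*(1 - 6))*(-2) = -9*sqrt(5 - 3*(-5))*(-2) = -9*sqrt(5 + 15)*(-2) = -18*sqrt(5)*(-2) = 36*sqrt(5)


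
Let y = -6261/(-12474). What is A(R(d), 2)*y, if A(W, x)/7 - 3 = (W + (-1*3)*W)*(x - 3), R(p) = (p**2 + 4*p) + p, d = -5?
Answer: 2087/198 ≈ 10.540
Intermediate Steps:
y = 2087/4158 (y = -6261*(-1/12474) = 2087/4158 ≈ 0.50192)
R(p) = p**2 + 5*p
A(W, x) = 21 - 14*W*(-3 + x) (A(W, x) = 21 + 7*((W + (-1*3)*W)*(x - 3)) = 21 + 7*((W - 3*W)*(-3 + x)) = 21 + 7*((-2*W)*(-3 + x)) = 21 + 7*(-2*W*(-3 + x)) = 21 - 14*W*(-3 + x))
A(R(d), 2)*y = (21 + 42*(-5*(5 - 5)) - 14*(-5*(5 - 5))*2)*(2087/4158) = (21 + 42*(-5*0) - 14*(-5*0)*2)*(2087/4158) = (21 + 42*0 - 14*0*2)*(2087/4158) = (21 + 0 + 0)*(2087/4158) = 21*(2087/4158) = 2087/198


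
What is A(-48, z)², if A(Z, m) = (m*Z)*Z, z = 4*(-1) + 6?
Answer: 21233664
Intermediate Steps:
z = 2 (z = -4 + 6 = 2)
A(Z, m) = m*Z² (A(Z, m) = (Z*m)*Z = m*Z²)
A(-48, z)² = (2*(-48)²)² = (2*2304)² = 4608² = 21233664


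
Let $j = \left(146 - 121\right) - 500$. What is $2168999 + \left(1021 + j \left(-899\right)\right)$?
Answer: $2597045$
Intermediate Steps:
$j = -475$ ($j = \left(146 - 121\right) - 500 = 25 - 500 = -475$)
$2168999 + \left(1021 + j \left(-899\right)\right) = 2168999 + \left(1021 - -427025\right) = 2168999 + \left(1021 + 427025\right) = 2168999 + 428046 = 2597045$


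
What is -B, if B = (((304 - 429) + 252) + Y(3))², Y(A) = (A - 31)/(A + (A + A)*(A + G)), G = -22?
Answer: -199515625/12321 ≈ -16193.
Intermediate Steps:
Y(A) = (-31 + A)/(A + 2*A*(-22 + A)) (Y(A) = (A - 31)/(A + (A + A)*(A - 22)) = (-31 + A)/(A + (2*A)*(-22 + A)) = (-31 + A)/(A + 2*A*(-22 + A)))
B = 199515625/12321 (B = (((304 - 429) + 252) + (-31 + 3)/(3*(-43 + 2*3)))² = ((-125 + 252) + (⅓)*(-28)/(-43 + 6))² = (127 + (⅓)*(-28)/(-37))² = (127 + (⅓)*(-1/37)*(-28))² = (127 + 28/111)² = (14125/111)² = 199515625/12321 ≈ 16193.)
-B = -1*199515625/12321 = -199515625/12321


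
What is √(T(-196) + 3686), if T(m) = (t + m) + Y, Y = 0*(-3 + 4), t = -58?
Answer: 2*√858 ≈ 58.583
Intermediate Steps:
Y = 0 (Y = 0*1 = 0)
T(m) = -58 + m (T(m) = (-58 + m) + 0 = -58 + m)
√(T(-196) + 3686) = √((-58 - 196) + 3686) = √(-254 + 3686) = √3432 = 2*√858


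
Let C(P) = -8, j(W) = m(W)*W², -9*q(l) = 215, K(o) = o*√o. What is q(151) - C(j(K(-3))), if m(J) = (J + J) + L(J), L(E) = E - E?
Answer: -143/9 ≈ -15.889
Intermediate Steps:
L(E) = 0
K(o) = o^(3/2)
q(l) = -215/9 (q(l) = -⅑*215 = -215/9)
m(J) = 2*J (m(J) = (J + J) + 0 = 2*J + 0 = 2*J)
j(W) = 2*W³ (j(W) = (2*W)*W² = 2*W³)
q(151) - C(j(K(-3))) = -215/9 - 1*(-8) = -215/9 + 8 = -143/9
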